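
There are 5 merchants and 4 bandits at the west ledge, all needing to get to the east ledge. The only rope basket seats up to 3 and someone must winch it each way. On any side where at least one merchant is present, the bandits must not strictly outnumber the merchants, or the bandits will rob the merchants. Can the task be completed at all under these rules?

Yes

1. 3 bandits → the east ledge.  (the west ledge: 5M 1B; the east ledge: 0M 3B)
2. 1 bandit ← the west ledge.  (the west ledge: 5M 2B; the east ledge: 0M 2B)
3. 3 merchants → the east ledge.  (the west ledge: 2M 2B; the east ledge: 3M 2B)
4. 1 merchant ← the west ledge.  (the west ledge: 3M 2B; the east ledge: 2M 2B)
5. 2 merchants and 1 bandit → the east ledge.  (the west ledge: 1M 1B; the east ledge: 4M 3B)
6. 1 merchant ← the west ledge.  (the west ledge: 2M 1B; the east ledge: 3M 3B)
7. 2 merchants and 1 bandit → the east ledge.  (the west ledge: 0M 0B; the east ledge: 5M 4B)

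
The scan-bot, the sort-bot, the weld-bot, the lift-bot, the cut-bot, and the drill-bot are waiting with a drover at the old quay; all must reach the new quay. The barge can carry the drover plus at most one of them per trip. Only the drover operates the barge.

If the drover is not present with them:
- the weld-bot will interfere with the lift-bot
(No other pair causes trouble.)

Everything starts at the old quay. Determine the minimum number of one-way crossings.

Counting alone: the drover can take at most 1 across per trip to the new quay, so moving all 6 needs at least 6 loaded trips out, with a return between consecutive ones — at least 11 crossings.
The plan below uses exactly 11 crossings, so it is optimal:
1. Drover goes to the new quay with the weld-bot.  [the old quay: the cut-bot, the drill-bot, the lift-bot, the scan-bot, the sort-bot | the new quay: the weld-bot]
2. Drover goes back to the old quay alone.  [the old quay: the cut-bot, the drill-bot, the lift-bot, the scan-bot, the sort-bot | the new quay: the weld-bot]
3. Drover goes to the new quay with the scan-bot.  [the old quay: the cut-bot, the drill-bot, the lift-bot, the sort-bot | the new quay: the scan-bot, the weld-bot]
4. Drover goes back to the old quay alone.  [the old quay: the cut-bot, the drill-bot, the lift-bot, the sort-bot | the new quay: the scan-bot, the weld-bot]
5. Drover goes to the new quay with the sort-bot.  [the old quay: the cut-bot, the drill-bot, the lift-bot | the new quay: the scan-bot, the sort-bot, the weld-bot]
6. Drover goes back to the old quay alone.  [the old quay: the cut-bot, the drill-bot, the lift-bot | the new quay: the scan-bot, the sort-bot, the weld-bot]
7. Drover goes to the new quay with the cut-bot.  [the old quay: the drill-bot, the lift-bot | the new quay: the cut-bot, the scan-bot, the sort-bot, the weld-bot]
8. Drover goes back to the old quay alone.  [the old quay: the drill-bot, the lift-bot | the new quay: the cut-bot, the scan-bot, the sort-bot, the weld-bot]
9. Drover goes to the new quay with the drill-bot.  [the old quay: the lift-bot | the new quay: the cut-bot, the drill-bot, the scan-bot, the sort-bot, the weld-bot]
10. Drover goes back to the old quay alone.  [the old quay: the lift-bot | the new quay: the cut-bot, the drill-bot, the scan-bot, the sort-bot, the weld-bot]
11. Drover goes to the new quay with the lift-bot.  [the old quay: — | the new quay: the cut-bot, the drill-bot, the lift-bot, the scan-bot, the sort-bot, the weld-bot]

11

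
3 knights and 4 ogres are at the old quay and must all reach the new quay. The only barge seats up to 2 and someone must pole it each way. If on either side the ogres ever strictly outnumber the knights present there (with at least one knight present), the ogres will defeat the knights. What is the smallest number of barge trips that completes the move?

impossible

The ogres already outnumber the knights at the old quay before anyone moves, so the starting position itself is disallowed.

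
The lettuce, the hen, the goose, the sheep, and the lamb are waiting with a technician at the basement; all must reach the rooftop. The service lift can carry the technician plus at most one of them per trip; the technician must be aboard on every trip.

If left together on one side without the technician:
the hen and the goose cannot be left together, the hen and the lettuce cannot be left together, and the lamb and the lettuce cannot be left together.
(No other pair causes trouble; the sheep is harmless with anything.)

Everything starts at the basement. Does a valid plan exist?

Whatever the first load, the items left behind include a forbidden pair without the technician. No opening move is safe, so no plan exists.

No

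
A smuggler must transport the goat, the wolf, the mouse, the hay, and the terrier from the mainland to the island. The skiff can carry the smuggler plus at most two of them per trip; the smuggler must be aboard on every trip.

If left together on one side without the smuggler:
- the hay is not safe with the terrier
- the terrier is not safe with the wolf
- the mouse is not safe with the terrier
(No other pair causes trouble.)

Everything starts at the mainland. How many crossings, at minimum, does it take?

Counting alone: the smuggler can take at most 2 across per trip to the island, so moving all 5 needs at least 3 loaded trips out, with a return between consecutive ones — at least 5 crossings.
The plan below uses exactly 5 crossings, so it is optimal:
1. Smuggler goes to the island with the goat and the terrier.
2. Smuggler goes back to the mainland alone.
3. Smuggler goes to the island with the mouse and the wolf.
4. Smuggler goes back to the mainland with the terrier.
5. Smuggler goes to the island with the hay and the terrier.

5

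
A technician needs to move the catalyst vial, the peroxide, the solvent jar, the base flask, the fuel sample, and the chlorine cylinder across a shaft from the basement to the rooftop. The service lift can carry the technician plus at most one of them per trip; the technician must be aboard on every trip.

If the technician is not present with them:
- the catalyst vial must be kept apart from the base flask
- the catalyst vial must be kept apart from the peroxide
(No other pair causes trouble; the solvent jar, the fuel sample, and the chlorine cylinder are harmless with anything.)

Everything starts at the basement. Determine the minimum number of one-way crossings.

13

Counting alone: the technician can take at most 1 across per trip to the rooftop, so moving all 6 needs at least 6 loaded trips out, with a return between consecutive ones — at least 11 crossings.
The safety rule pushes this higher. Following every safe sequence of crossings, the most of the 6 that can be at the rooftop as the service lift arrives there on crossing 11 is 5 — never all 6.
So no plan with fewer than 13 crossings exists, and this one achieves 13:
1. Technician goes to the rooftop with the catalyst vial.  [the basement: the base flask, the chlorine cylinder, the fuel sample, the peroxide, the solvent jar | the rooftop: the catalyst vial]
2. Technician goes back to the basement alone.  [the basement: the base flask, the chlorine cylinder, the fuel sample, the peroxide, the solvent jar | the rooftop: the catalyst vial]
3. Technician goes to the rooftop with the peroxide.  [the basement: the base flask, the chlorine cylinder, the fuel sample, the solvent jar | the rooftop: the catalyst vial, the peroxide]
4. Technician goes back to the basement with the catalyst vial.  [the basement: the base flask, the catalyst vial, the chlorine cylinder, the fuel sample, the solvent jar | the rooftop: the peroxide]
5. Technician goes to the rooftop with the base flask.  [the basement: the catalyst vial, the chlorine cylinder, the fuel sample, the solvent jar | the rooftop: the base flask, the peroxide]
6. Technician goes back to the basement alone.  [the basement: the catalyst vial, the chlorine cylinder, the fuel sample, the solvent jar | the rooftop: the base flask, the peroxide]
7. Technician goes to the rooftop with the solvent jar.  [the basement: the catalyst vial, the chlorine cylinder, the fuel sample | the rooftop: the base flask, the peroxide, the solvent jar]
8. Technician goes back to the basement alone.  [the basement: the catalyst vial, the chlorine cylinder, the fuel sample | the rooftop: the base flask, the peroxide, the solvent jar]
9. Technician goes to the rooftop with the fuel sample.  [the basement: the catalyst vial, the chlorine cylinder | the rooftop: the base flask, the fuel sample, the peroxide, the solvent jar]
10. Technician goes back to the basement alone.  [the basement: the catalyst vial, the chlorine cylinder | the rooftop: the base flask, the fuel sample, the peroxide, the solvent jar]
11. Technician goes to the rooftop with the chlorine cylinder.  [the basement: the catalyst vial | the rooftop: the base flask, the chlorine cylinder, the fuel sample, the peroxide, the solvent jar]
12. Technician goes back to the basement alone.  [the basement: the catalyst vial | the rooftop: the base flask, the chlorine cylinder, the fuel sample, the peroxide, the solvent jar]
13. Technician goes to the rooftop with the catalyst vial.  [the basement: — | the rooftop: the base flask, the catalyst vial, the chlorine cylinder, the fuel sample, the peroxide, the solvent jar]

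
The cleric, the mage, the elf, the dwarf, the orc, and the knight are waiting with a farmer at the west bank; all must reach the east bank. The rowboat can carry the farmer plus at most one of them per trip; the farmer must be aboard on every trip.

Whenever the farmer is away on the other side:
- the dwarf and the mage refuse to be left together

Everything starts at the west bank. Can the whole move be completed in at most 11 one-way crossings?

Yes

Yes — this plan uses 11 crossings (≤ 11):
1. Farmer goes to the east bank with the mage.
2. Farmer goes back to the west bank alone.
3. Farmer goes to the east bank with the cleric.
4. Farmer goes back to the west bank alone.
5. Farmer goes to the east bank with the elf.
6. Farmer goes back to the west bank alone.
7. Farmer goes to the east bank with the orc.
8. Farmer goes back to the west bank alone.
9. Farmer goes to the east bank with the knight.
10. Farmer goes back to the west bank alone.
11. Farmer goes to the east bank with the dwarf.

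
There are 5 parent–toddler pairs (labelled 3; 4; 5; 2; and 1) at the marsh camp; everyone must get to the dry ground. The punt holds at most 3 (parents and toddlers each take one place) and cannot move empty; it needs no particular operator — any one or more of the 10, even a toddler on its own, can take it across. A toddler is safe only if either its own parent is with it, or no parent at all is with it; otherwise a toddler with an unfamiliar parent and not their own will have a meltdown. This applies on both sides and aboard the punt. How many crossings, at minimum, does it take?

Counting alone: each trip to the dry ground takes at most 3 across and each return brings at least 1 back, so after t trips out (and t−1 returns) at most 3t − (t−1) of the 10 are across; that first reaches 10 at t = 5, so at least 9 crossings are needed.
The safety rule pushes this higher. Following every safe sequence of crossings, the most of the 10 that can be at the dry ground as the punt arrives there on crossing 9 is 9 — never all 10.
So no plan with fewer than 11 crossings exists, and this one achieves 11:
1. parent 3 and toddler 3 cross → the dry ground.
2. parent 3 crosses ← the marsh camp.
3. toddler 2, toddler 4, and toddler 5 cross → the dry ground.
4. toddler 3 crosses ← the marsh camp.
5. parent 2, parent 4, and parent 5 cross → the dry ground.
6. parent 4 and toddler 4 cross ← the marsh camp.
7. parent 1, parent 3, and parent 4 cross → the dry ground.
8. toddler 5 crosses ← the marsh camp.
9. toddler 3 and toddler 4 cross → the dry ground.
10. toddler 3 crosses ← the marsh camp.
11. toddler 1, toddler 3, and toddler 5 cross → the dry ground.

11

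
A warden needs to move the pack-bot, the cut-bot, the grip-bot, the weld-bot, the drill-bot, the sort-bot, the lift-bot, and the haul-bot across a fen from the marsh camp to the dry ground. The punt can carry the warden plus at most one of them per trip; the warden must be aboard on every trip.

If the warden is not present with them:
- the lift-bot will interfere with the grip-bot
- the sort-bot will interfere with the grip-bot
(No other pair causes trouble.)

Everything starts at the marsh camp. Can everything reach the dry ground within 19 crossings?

Yes — this plan uses 17 crossings (≤ 19):
1. Warden goes to the dry ground with the grip-bot.
2. Warden goes back to the marsh camp alone.
3. Warden goes to the dry ground with the pack-bot.
4. Warden goes back to the marsh camp alone.
5. Warden goes to the dry ground with the cut-bot.
6. Warden goes back to the marsh camp alone.
7. Warden goes to the dry ground with the weld-bot.
8. Warden goes back to the marsh camp alone.
9. Warden goes to the dry ground with the drill-bot.
10. Warden goes back to the marsh camp alone.
11. Warden goes to the dry ground with the sort-bot.
12. Warden goes back to the marsh camp with the grip-bot.
13. Warden goes to the dry ground with the lift-bot.
14. Warden goes back to the marsh camp alone.
15. Warden goes to the dry ground with the haul-bot.
16. Warden goes back to the marsh camp alone.
17. Warden goes to the dry ground with the grip-bot.

Yes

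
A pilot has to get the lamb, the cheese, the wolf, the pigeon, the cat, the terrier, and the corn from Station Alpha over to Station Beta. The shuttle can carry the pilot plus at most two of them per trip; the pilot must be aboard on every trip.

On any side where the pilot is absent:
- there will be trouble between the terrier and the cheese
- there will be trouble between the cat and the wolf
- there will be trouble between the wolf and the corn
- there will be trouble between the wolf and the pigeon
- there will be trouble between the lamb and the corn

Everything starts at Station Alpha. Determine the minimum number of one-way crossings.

Whatever the first load, the items left behind include a forbidden pair without the pilot. No opening move is safe, so no plan exists.

impossible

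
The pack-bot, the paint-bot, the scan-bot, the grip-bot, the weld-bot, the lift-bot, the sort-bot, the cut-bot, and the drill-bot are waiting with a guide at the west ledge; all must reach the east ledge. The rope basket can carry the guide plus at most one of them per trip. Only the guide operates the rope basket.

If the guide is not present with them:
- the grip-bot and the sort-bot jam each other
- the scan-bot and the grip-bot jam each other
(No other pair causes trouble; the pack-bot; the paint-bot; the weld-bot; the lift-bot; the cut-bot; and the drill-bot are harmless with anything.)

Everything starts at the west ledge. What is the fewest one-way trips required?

19

Counting alone: the guide can take at most 1 across per trip to the east ledge, so moving all 9 needs at least 9 loaded trips out, with a return between consecutive ones — at least 17 crossings.
The safety rule pushes this higher. Following every safe sequence of crossings, the most of the 9 that can be at the east ledge as the rope basket arrives there on crossing 17 is 8 — never all 9.
So no plan with fewer than 19 crossings exists, and this one achieves 19:
1. Guide goes to the east ledge with the grip-bot.
2. Guide goes back to the west ledge alone.
3. Guide goes to the east ledge with the pack-bot.
4. Guide goes back to the west ledge alone.
5. Guide goes to the east ledge with the paint-bot.
6. Guide goes back to the west ledge alone.
7. Guide goes to the east ledge with the scan-bot.
8. Guide goes back to the west ledge with the grip-bot.
9. Guide goes to the east ledge with the sort-bot.
10. Guide goes back to the west ledge alone.
11. Guide goes to the east ledge with the weld-bot.
12. Guide goes back to the west ledge alone.
13. Guide goes to the east ledge with the lift-bot.
14. Guide goes back to the west ledge alone.
15. Guide goes to the east ledge with the cut-bot.
16. Guide goes back to the west ledge alone.
17. Guide goes to the east ledge with the drill-bot.
18. Guide goes back to the west ledge alone.
19. Guide goes to the east ledge with the grip-bot.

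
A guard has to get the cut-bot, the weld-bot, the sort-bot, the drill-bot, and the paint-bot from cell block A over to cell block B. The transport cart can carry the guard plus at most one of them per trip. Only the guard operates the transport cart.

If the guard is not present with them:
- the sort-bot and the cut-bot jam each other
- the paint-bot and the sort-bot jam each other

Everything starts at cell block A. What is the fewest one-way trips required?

Counting alone: the guard can take at most 1 across per trip to cell block B, so moving all 5 needs at least 5 loaded trips out, with a return between consecutive ones — at least 9 crossings.
The safety rule pushes this higher. Following every safe sequence of crossings, the most of the 5 that can be at cell block B as the transport cart arrives there on crossing 9 is 4 — never all 5.
So no plan with fewer than 11 crossings exists, and this one achieves 11:
1. Guard goes to cell block B with the sort-bot.  [cell block A: the cut-bot, the drill-bot, the paint-bot, the weld-bot | cell block B: the sort-bot]
2. Guard goes back to cell block A alone.  [cell block A: the cut-bot, the drill-bot, the paint-bot, the weld-bot | cell block B: the sort-bot]
3. Guard goes to cell block B with the cut-bot.  [cell block A: the drill-bot, the paint-bot, the weld-bot | cell block B: the cut-bot, the sort-bot]
4. Guard goes back to cell block A with the sort-bot.  [cell block A: the drill-bot, the paint-bot, the sort-bot, the weld-bot | cell block B: the cut-bot]
5. Guard goes to cell block B with the paint-bot.  [cell block A: the drill-bot, the sort-bot, the weld-bot | cell block B: the cut-bot, the paint-bot]
6. Guard goes back to cell block A alone.  [cell block A: the drill-bot, the sort-bot, the weld-bot | cell block B: the cut-bot, the paint-bot]
7. Guard goes to cell block B with the weld-bot.  [cell block A: the drill-bot, the sort-bot | cell block B: the cut-bot, the paint-bot, the weld-bot]
8. Guard goes back to cell block A alone.  [cell block A: the drill-bot, the sort-bot | cell block B: the cut-bot, the paint-bot, the weld-bot]
9. Guard goes to cell block B with the drill-bot.  [cell block A: the sort-bot | cell block B: the cut-bot, the drill-bot, the paint-bot, the weld-bot]
10. Guard goes back to cell block A alone.  [cell block A: the sort-bot | cell block B: the cut-bot, the drill-bot, the paint-bot, the weld-bot]
11. Guard goes to cell block B with the sort-bot.  [cell block A: — | cell block B: the cut-bot, the drill-bot, the paint-bot, the sort-bot, the weld-bot]

11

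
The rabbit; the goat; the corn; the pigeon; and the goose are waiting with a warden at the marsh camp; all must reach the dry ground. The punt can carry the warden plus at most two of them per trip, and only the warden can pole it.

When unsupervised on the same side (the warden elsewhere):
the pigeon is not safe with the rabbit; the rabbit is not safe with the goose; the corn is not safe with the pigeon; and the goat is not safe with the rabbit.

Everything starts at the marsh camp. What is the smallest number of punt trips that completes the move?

5

Counting alone: the warden can take at most 2 across per trip to the dry ground, so moving all 5 needs at least 3 loaded trips out, with a return between consecutive ones — at least 5 crossings.
The plan below uses exactly 5 crossings, so it is optimal:
1. Warden goes to the dry ground with the corn and the rabbit.
2. Warden goes back to the marsh camp alone.
3. Warden goes to the dry ground with the goat and the goose.
4. Warden goes back to the marsh camp with the rabbit.
5. Warden goes to the dry ground with the pigeon and the rabbit.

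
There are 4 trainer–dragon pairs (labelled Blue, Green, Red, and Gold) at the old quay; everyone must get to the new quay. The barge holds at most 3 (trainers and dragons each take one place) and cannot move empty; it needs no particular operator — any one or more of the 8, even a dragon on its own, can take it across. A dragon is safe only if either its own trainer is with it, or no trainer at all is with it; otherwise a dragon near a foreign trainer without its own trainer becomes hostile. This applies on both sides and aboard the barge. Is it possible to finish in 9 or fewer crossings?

Yes

Yes — this plan uses 9 crossings (≤ 9):
1. dragon Blue and trainer Blue cross → the new quay.
2. trainer Blue crosses ← the old quay.
3. dragon Green, trainer Blue, and trainer Green cross → the new quay.
4. dragon Blue and trainer Blue cross ← the old quay.
5. trainer Blue, trainer Gold, and trainer Red cross → the new quay.
6. dragon Green crosses ← the old quay.
7. dragon Blue and dragon Green cross → the new quay.
8. dragon Blue crosses ← the old quay.
9. dragon Blue, dragon Gold, and dragon Red cross → the new quay.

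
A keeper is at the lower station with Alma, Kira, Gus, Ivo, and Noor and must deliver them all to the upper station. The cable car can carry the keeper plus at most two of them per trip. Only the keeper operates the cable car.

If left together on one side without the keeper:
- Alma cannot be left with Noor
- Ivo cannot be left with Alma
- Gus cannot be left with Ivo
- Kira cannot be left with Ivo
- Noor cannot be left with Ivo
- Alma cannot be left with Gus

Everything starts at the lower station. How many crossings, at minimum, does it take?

7

Counting alone: the keeper can take at most 2 across per trip to the upper station, so moving all 5 needs at least 3 loaded trips out, with a return between consecutive ones — at least 5 crossings.
The safety rule pushes this higher. Following every safe sequence of crossings, the most of the 5 that can be at the upper station as the cable car arrives there on crossing 5 is 4 — never all 5.
So no plan with fewer than 7 crossings exists, and this one achieves 7:
1. Keeper goes to the upper station with Alma and Ivo.  [the lower station: Gus, Kira, Noor | the upper station: Alma, Ivo]
2. Keeper goes back to the lower station with Alma.  [the lower station: Alma, Gus, Kira, Noor | the upper station: Ivo]
3. Keeper goes to the upper station with Alma and Kira.  [the lower station: Gus, Noor | the upper station: Alma, Ivo, Kira]
4. Keeper goes back to the lower station with Ivo.  [the lower station: Gus, Ivo, Noor | the upper station: Alma, Kira]
5. Keeper goes to the upper station with Gus and Noor.  [the lower station: Ivo | the upper station: Alma, Gus, Kira, Noor]
6. Keeper goes back to the lower station with Alma.  [the lower station: Alma, Ivo | the upper station: Gus, Kira, Noor]
7. Keeper goes to the upper station with Alma and Ivo.  [the lower station: — | the upper station: Alma, Gus, Ivo, Kira, Noor]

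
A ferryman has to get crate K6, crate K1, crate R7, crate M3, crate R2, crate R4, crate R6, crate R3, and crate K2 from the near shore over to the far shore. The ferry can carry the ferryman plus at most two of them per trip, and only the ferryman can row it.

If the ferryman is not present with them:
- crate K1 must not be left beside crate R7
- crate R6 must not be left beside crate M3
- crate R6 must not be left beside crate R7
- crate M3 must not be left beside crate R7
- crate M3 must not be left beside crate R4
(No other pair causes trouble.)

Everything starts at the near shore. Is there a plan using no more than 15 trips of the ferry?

Yes

Yes — this plan uses 15 crossings (≤ 15):
1. Ferryman goes to the far shore with crate M3 and crate R7.  [the near shore: crate K1, crate K2, crate K6, crate R2, crate R3, crate R4, crate R6 | the far shore: crate M3, crate R7]
2. Ferryman goes back to the near shore with crate R7.  [the near shore: crate K1, crate K2, crate K6, crate R2, crate R3, crate R4, crate R6, crate R7 | the far shore: crate M3]
3. Ferryman goes to the far shore with crate K6 and crate R7.  [the near shore: crate K1, crate K2, crate R2, crate R3, crate R4, crate R6 | the far shore: crate K6, crate M3, crate R7]
4. Ferryman goes back to the near shore with crate R7.  [the near shore: crate K1, crate K2, crate R2, crate R3, crate R4, crate R6, crate R7 | the far shore: crate K6, crate M3]
5. Ferryman goes to the far shore with crate K1 and crate R7.  [the near shore: crate K2, crate R2, crate R3, crate R4, crate R6 | the far shore: crate K1, crate K6, crate M3, crate R7]
6. Ferryman goes back to the near shore with crate R7.  [the near shore: crate K2, crate R2, crate R3, crate R4, crate R6, crate R7 | the far shore: crate K1, crate K6, crate M3]
7. Ferryman goes to the far shore with crate R2 and crate R7.  [the near shore: crate K2, crate R3, crate R4, crate R6 | the far shore: crate K1, crate K6, crate M3, crate R2, crate R7]
8. Ferryman goes back to the near shore with crate R7.  [the near shore: crate K2, crate R3, crate R4, crate R6, crate R7 | the far shore: crate K1, crate K6, crate M3, crate R2]
9. Ferryman goes to the far shore with crate R3 and crate R7.  [the near shore: crate K2, crate R4, crate R6 | the far shore: crate K1, crate K6, crate M3, crate R2, crate R3, crate R7]
10. Ferryman goes back to the near shore with crate R7.  [the near shore: crate K2, crate R4, crate R6, crate R7 | the far shore: crate K1, crate K6, crate M3, crate R2, crate R3]
11. Ferryman goes to the far shore with crate K2 and crate R7.  [the near shore: crate R4, crate R6 | the far shore: crate K1, crate K2, crate K6, crate M3, crate R2, crate R3, crate R7]
12. Ferryman goes back to the near shore with crate R7.  [the near shore: crate R4, crate R6, crate R7 | the far shore: crate K1, crate K2, crate K6, crate M3, crate R2, crate R3]
13. Ferryman goes to the far shore with crate R4 and crate R6.  [the near shore: crate R7 | the far shore: crate K1, crate K2, crate K6, crate M3, crate R2, crate R3, crate R4, crate R6]
14. Ferryman goes back to the near shore with crate M3.  [the near shore: crate M3, crate R7 | the far shore: crate K1, crate K2, crate K6, crate R2, crate R3, crate R4, crate R6]
15. Ferryman goes to the far shore with crate M3 and crate R7.  [the near shore: — | the far shore: crate K1, crate K2, crate K6, crate M3, crate R2, crate R3, crate R4, crate R6, crate R7]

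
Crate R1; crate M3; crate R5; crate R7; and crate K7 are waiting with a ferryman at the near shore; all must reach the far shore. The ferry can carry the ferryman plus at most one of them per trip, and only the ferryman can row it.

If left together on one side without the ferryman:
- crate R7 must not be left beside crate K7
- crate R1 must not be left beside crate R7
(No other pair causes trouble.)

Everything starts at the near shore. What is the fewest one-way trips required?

11

Counting alone: the ferryman can take at most 1 across per trip to the far shore, so moving all 5 needs at least 5 loaded trips out, with a return between consecutive ones — at least 9 crossings.
The safety rule pushes this higher. Following every safe sequence of crossings, the most of the 5 that can be at the far shore as the ferry arrives there on crossing 9 is 4 — never all 5.
So no plan with fewer than 11 crossings exists, and this one achieves 11:
1. Ferryman goes to the far shore with crate R7.  [the near shore: crate K7, crate M3, crate R1, crate R5 | the far shore: crate R7]
2. Ferryman goes back to the near shore alone.  [the near shore: crate K7, crate M3, crate R1, crate R5 | the far shore: crate R7]
3. Ferryman goes to the far shore with crate R1.  [the near shore: crate K7, crate M3, crate R5 | the far shore: crate R1, crate R7]
4. Ferryman goes back to the near shore with crate R7.  [the near shore: crate K7, crate M3, crate R5, crate R7 | the far shore: crate R1]
5. Ferryman goes to the far shore with crate K7.  [the near shore: crate M3, crate R5, crate R7 | the far shore: crate K7, crate R1]
6. Ferryman goes back to the near shore alone.  [the near shore: crate M3, crate R5, crate R7 | the far shore: crate K7, crate R1]
7. Ferryman goes to the far shore with crate M3.  [the near shore: crate R5, crate R7 | the far shore: crate K7, crate M3, crate R1]
8. Ferryman goes back to the near shore alone.  [the near shore: crate R5, crate R7 | the far shore: crate K7, crate M3, crate R1]
9. Ferryman goes to the far shore with crate R5.  [the near shore: crate R7 | the far shore: crate K7, crate M3, crate R1, crate R5]
10. Ferryman goes back to the near shore alone.  [the near shore: crate R7 | the far shore: crate K7, crate M3, crate R1, crate R5]
11. Ferryman goes to the far shore with crate R7.  [the near shore: — | the far shore: crate K7, crate M3, crate R1, crate R5, crate R7]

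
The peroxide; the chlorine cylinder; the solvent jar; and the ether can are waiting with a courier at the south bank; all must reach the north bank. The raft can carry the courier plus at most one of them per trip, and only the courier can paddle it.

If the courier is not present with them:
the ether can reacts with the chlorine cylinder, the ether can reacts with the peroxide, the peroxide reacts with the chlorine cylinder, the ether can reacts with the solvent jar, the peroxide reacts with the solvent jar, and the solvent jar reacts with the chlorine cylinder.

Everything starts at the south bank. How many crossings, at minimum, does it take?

Whatever the first load, the items left behind include a forbidden pair without the courier. No opening move is safe, so no plan exists.

impossible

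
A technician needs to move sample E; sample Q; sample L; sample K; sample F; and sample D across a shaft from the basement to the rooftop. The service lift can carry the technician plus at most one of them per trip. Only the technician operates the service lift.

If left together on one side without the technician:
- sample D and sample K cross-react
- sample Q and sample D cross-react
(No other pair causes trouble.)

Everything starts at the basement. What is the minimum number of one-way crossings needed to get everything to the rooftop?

13

Counting alone: the technician can take at most 1 across per trip to the rooftop, so moving all 6 needs at least 6 loaded trips out, with a return between consecutive ones — at least 11 crossings.
The safety rule pushes this higher. Following every safe sequence of crossings, the most of the 6 that can be at the rooftop as the service lift arrives there on crossing 11 is 5 — never all 6.
So no plan with fewer than 13 crossings exists, and this one achieves 13:
1. Technician goes to the rooftop with sample D.  [the basement: sample E, sample F, sample K, sample L, sample Q | the rooftop: sample D]
2. Technician goes back to the basement alone.  [the basement: sample E, sample F, sample K, sample L, sample Q | the rooftop: sample D]
3. Technician goes to the rooftop with sample E.  [the basement: sample F, sample K, sample L, sample Q | the rooftop: sample D, sample E]
4. Technician goes back to the basement alone.  [the basement: sample F, sample K, sample L, sample Q | the rooftop: sample D, sample E]
5. Technician goes to the rooftop with sample Q.  [the basement: sample F, sample K, sample L | the rooftop: sample D, sample E, sample Q]
6. Technician goes back to the basement with sample D.  [the basement: sample D, sample F, sample K, sample L | the rooftop: sample E, sample Q]
7. Technician goes to the rooftop with sample K.  [the basement: sample D, sample F, sample L | the rooftop: sample E, sample K, sample Q]
8. Technician goes back to the basement alone.  [the basement: sample D, sample F, sample L | the rooftop: sample E, sample K, sample Q]
9. Technician goes to the rooftop with sample L.  [the basement: sample D, sample F | the rooftop: sample E, sample K, sample L, sample Q]
10. Technician goes back to the basement alone.  [the basement: sample D, sample F | the rooftop: sample E, sample K, sample L, sample Q]
11. Technician goes to the rooftop with sample F.  [the basement: sample D | the rooftop: sample E, sample F, sample K, sample L, sample Q]
12. Technician goes back to the basement alone.  [the basement: sample D | the rooftop: sample E, sample F, sample K, sample L, sample Q]
13. Technician goes to the rooftop with sample D.  [the basement: — | the rooftop: sample D, sample E, sample F, sample K, sample L, sample Q]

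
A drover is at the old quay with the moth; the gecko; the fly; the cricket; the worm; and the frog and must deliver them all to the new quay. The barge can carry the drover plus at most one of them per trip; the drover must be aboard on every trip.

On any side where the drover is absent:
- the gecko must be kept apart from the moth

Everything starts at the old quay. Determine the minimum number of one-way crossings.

Counting alone: the drover can take at most 1 across per trip to the new quay, so moving all 6 needs at least 6 loaded trips out, with a return between consecutive ones — at least 11 crossings.
The plan below uses exactly 11 crossings, so it is optimal:
1. Drover goes to the new quay with the moth.  [the old quay: the cricket, the fly, the frog, the gecko, the worm | the new quay: the moth]
2. Drover goes back to the old quay alone.  [the old quay: the cricket, the fly, the frog, the gecko, the worm | the new quay: the moth]
3. Drover goes to the new quay with the fly.  [the old quay: the cricket, the frog, the gecko, the worm | the new quay: the fly, the moth]
4. Drover goes back to the old quay alone.  [the old quay: the cricket, the frog, the gecko, the worm | the new quay: the fly, the moth]
5. Drover goes to the new quay with the cricket.  [the old quay: the frog, the gecko, the worm | the new quay: the cricket, the fly, the moth]
6. Drover goes back to the old quay alone.  [the old quay: the frog, the gecko, the worm | the new quay: the cricket, the fly, the moth]
7. Drover goes to the new quay with the worm.  [the old quay: the frog, the gecko | the new quay: the cricket, the fly, the moth, the worm]
8. Drover goes back to the old quay alone.  [the old quay: the frog, the gecko | the new quay: the cricket, the fly, the moth, the worm]
9. Drover goes to the new quay with the frog.  [the old quay: the gecko | the new quay: the cricket, the fly, the frog, the moth, the worm]
10. Drover goes back to the old quay alone.  [the old quay: the gecko | the new quay: the cricket, the fly, the frog, the moth, the worm]
11. Drover goes to the new quay with the gecko.  [the old quay: — | the new quay: the cricket, the fly, the frog, the gecko, the moth, the worm]

11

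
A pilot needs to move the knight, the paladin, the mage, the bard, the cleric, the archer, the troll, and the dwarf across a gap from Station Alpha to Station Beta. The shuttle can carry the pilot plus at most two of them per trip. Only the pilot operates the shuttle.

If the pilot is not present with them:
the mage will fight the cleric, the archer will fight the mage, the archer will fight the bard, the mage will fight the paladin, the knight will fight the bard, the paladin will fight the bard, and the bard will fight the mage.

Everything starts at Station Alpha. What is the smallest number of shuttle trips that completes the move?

Counting alone: the pilot can take at most 2 across per trip to Station Beta, so moving all 8 needs at least 4 loaded trips out, with a return between consecutive ones — at least 7 crossings.
The safety rule pushes this higher. Following every safe sequence of crossings, the most of the 8 that can be at Station Beta as the shuttle arrives there on crossings 7, 9, 11 is 5, 6, 7 respectively — never all 8.
So no plan with fewer than 13 crossings exists, and this one achieves 13:
1. Pilot goes to Station Beta with the bard and the mage.  [Station Alpha: the archer, the cleric, the dwarf, the knight, the paladin, the troll | Station Beta: the bard, the mage]
2. Pilot goes back to Station Alpha with the mage.  [Station Alpha: the archer, the cleric, the dwarf, the knight, the mage, the paladin, the troll | Station Beta: the bard]
3. Pilot goes to Station Beta with the knight and the mage.  [Station Alpha: the archer, the cleric, the dwarf, the paladin, the troll | Station Beta: the bard, the knight, the mage]
4. Pilot goes back to Station Alpha with the bard.  [Station Alpha: the archer, the bard, the cleric, the dwarf, the paladin, the troll | Station Beta: the knight, the mage]
5. Pilot goes to Station Beta with the archer and the paladin.  [Station Alpha: the bard, the cleric, the dwarf, the troll | Station Beta: the archer, the knight, the mage, the paladin]
6. Pilot goes back to Station Alpha with the mage.  [Station Alpha: the bard, the cleric, the dwarf, the mage, the troll | Station Beta: the archer, the knight, the paladin]
7. Pilot goes to Station Beta with the cleric and the mage.  [Station Alpha: the bard, the dwarf, the troll | Station Beta: the archer, the cleric, the knight, the mage, the paladin]
8. Pilot goes back to Station Alpha with the mage.  [Station Alpha: the bard, the dwarf, the mage, the troll | Station Beta: the archer, the cleric, the knight, the paladin]
9. Pilot goes to Station Beta with the mage and the troll.  [Station Alpha: the bard, the dwarf | Station Beta: the archer, the cleric, the knight, the mage, the paladin, the troll]
10. Pilot goes back to Station Alpha with the mage.  [Station Alpha: the bard, the dwarf, the mage | Station Beta: the archer, the cleric, the knight, the paladin, the troll]
11. Pilot goes to Station Beta with the dwarf and the mage.  [Station Alpha: the bard | Station Beta: the archer, the cleric, the dwarf, the knight, the mage, the paladin, the troll]
12. Pilot goes back to Station Alpha with the mage.  [Station Alpha: the bard, the mage | Station Beta: the archer, the cleric, the dwarf, the knight, the paladin, the troll]
13. Pilot goes to Station Beta with the bard and the mage.  [Station Alpha: — | Station Beta: the archer, the bard, the cleric, the dwarf, the knight, the mage, the paladin, the troll]

13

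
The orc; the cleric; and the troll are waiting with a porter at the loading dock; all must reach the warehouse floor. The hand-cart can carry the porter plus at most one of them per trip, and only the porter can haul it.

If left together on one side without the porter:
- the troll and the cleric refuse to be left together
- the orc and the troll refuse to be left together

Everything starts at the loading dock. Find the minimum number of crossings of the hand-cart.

7

Counting alone: the porter can take at most 1 across per trip to the warehouse floor, so moving all 3 needs at least 3 loaded trips out, with a return between consecutive ones — at least 5 crossings.
The safety rule pushes this higher. Following every safe sequence of crossings, the most of the 3 that can be at the warehouse floor as the hand-cart arrives there on crossing 5 is 2 — never all 3.
So no plan with fewer than 7 crossings exists, and this one achieves 7:
1. Porter goes to the warehouse floor with the troll.  [the loading dock: the cleric, the orc | the warehouse floor: the troll]
2. Porter goes back to the loading dock alone.  [the loading dock: the cleric, the orc | the warehouse floor: the troll]
3. Porter goes to the warehouse floor with the orc.  [the loading dock: the cleric | the warehouse floor: the orc, the troll]
4. Porter goes back to the loading dock with the troll.  [the loading dock: the cleric, the troll | the warehouse floor: the orc]
5. Porter goes to the warehouse floor with the cleric.  [the loading dock: the troll | the warehouse floor: the cleric, the orc]
6. Porter goes back to the loading dock alone.  [the loading dock: the troll | the warehouse floor: the cleric, the orc]
7. Porter goes to the warehouse floor with the troll.  [the loading dock: — | the warehouse floor: the cleric, the orc, the troll]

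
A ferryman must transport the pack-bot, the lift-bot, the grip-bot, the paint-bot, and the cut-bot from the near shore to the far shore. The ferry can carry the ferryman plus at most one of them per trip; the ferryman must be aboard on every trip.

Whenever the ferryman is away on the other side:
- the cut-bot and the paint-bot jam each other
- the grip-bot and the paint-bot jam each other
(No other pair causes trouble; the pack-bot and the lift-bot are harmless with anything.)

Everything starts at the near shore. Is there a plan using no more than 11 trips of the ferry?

Yes — this plan uses 11 crossings (≤ 11):
1. Ferryman goes to the far shore with the paint-bot.  [the near shore: the cut-bot, the grip-bot, the lift-bot, the pack-bot | the far shore: the paint-bot]
2. Ferryman goes back to the near shore alone.  [the near shore: the cut-bot, the grip-bot, the lift-bot, the pack-bot | the far shore: the paint-bot]
3. Ferryman goes to the far shore with the pack-bot.  [the near shore: the cut-bot, the grip-bot, the lift-bot | the far shore: the pack-bot, the paint-bot]
4. Ferryman goes back to the near shore alone.  [the near shore: the cut-bot, the grip-bot, the lift-bot | the far shore: the pack-bot, the paint-bot]
5. Ferryman goes to the far shore with the lift-bot.  [the near shore: the cut-bot, the grip-bot | the far shore: the lift-bot, the pack-bot, the paint-bot]
6. Ferryman goes back to the near shore alone.  [the near shore: the cut-bot, the grip-bot | the far shore: the lift-bot, the pack-bot, the paint-bot]
7. Ferryman goes to the far shore with the grip-bot.  [the near shore: the cut-bot | the far shore: the grip-bot, the lift-bot, the pack-bot, the paint-bot]
8. Ferryman goes back to the near shore with the paint-bot.  [the near shore: the cut-bot, the paint-bot | the far shore: the grip-bot, the lift-bot, the pack-bot]
9. Ferryman goes to the far shore with the cut-bot.  [the near shore: the paint-bot | the far shore: the cut-bot, the grip-bot, the lift-bot, the pack-bot]
10. Ferryman goes back to the near shore alone.  [the near shore: the paint-bot | the far shore: the cut-bot, the grip-bot, the lift-bot, the pack-bot]
11. Ferryman goes to the far shore with the paint-bot.  [the near shore: — | the far shore: the cut-bot, the grip-bot, the lift-bot, the pack-bot, the paint-bot]

Yes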